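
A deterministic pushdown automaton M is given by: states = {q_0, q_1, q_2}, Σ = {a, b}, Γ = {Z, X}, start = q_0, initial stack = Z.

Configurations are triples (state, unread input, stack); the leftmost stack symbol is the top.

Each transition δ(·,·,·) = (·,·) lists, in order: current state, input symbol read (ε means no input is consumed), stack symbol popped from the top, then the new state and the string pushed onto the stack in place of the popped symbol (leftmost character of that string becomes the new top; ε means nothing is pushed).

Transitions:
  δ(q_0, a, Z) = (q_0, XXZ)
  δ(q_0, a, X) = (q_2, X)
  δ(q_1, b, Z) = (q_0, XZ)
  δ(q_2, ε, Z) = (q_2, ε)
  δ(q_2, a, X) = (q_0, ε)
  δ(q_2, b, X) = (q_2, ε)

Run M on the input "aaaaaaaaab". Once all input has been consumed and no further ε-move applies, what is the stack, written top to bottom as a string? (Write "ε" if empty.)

ε

(q_0, aaaaaaaaab, Z)
  read a, top Z: go to q_0, push XXZ → (q_0, aaaaaaaab, XXZ)
  read a, top X: go to q_2, push X → (q_2, aaaaaaab, XXZ)
  read a, top X: go to q_0, push ε → (q_0, aaaaaab, XZ)
  read a, top X: go to q_2, push X → (q_2, aaaaab, XZ)
  read a, top X: go to q_0, push ε → (q_0, aaaab, Z)
  read a, top Z: go to q_0, push XXZ → (q_0, aaab, XXZ)
  read a, top X: go to q_2, push X → (q_2, aab, XXZ)
  read a, top X: go to q_0, push ε → (q_0, ab, XZ)
  read a, top X: go to q_2, push X → (q_2, b, XZ)
  read b, top X: go to q_2, push ε → (q_2, ε, Z)
  ε-move, top Z: go to q_2, push ε → (q_2, ε, ε)
All input consumed in state q_2 with stack ε.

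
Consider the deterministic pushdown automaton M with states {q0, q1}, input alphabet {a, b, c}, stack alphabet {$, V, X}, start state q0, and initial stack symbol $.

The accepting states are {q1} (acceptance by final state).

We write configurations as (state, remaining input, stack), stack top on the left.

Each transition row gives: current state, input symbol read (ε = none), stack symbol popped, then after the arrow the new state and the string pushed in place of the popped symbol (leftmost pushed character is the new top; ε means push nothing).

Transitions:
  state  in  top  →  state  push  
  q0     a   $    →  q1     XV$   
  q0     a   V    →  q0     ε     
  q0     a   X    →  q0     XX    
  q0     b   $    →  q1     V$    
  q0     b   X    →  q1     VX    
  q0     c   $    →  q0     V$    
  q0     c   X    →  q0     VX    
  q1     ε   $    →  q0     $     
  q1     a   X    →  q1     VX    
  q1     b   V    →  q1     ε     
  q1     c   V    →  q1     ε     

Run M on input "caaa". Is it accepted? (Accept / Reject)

Accept

(q0, caaa, $)
  read c, top $: go to q0, push V$ → (q0, aaa, V$)
  read a, top V: go to q0, push ε → (q0, aa, $)
  read a, top $: go to q1, push XV$ → (q1, a, XV$)
  read a, top X: go to q1, push VX → (q1, ε, VXV$)
All input consumed; state q1 ∈ F.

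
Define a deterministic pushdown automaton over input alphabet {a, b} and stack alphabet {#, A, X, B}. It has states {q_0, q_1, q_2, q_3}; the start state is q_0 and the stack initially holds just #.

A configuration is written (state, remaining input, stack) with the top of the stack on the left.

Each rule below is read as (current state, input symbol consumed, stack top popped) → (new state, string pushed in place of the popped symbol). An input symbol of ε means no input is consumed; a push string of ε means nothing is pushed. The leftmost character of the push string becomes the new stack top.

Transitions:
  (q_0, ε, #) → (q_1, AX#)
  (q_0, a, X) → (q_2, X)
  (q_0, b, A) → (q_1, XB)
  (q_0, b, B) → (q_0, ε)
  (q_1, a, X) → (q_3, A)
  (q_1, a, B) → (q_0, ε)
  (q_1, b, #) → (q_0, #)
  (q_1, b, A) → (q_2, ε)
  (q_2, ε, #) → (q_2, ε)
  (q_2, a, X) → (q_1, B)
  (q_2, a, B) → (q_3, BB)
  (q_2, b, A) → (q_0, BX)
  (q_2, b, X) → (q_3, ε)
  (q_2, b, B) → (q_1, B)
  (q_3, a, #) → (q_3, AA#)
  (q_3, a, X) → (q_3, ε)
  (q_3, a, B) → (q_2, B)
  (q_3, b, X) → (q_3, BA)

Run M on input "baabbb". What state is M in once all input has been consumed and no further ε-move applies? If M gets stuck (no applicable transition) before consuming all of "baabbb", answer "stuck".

stuck

(q_0, baabbb, #) ⊢ (q_1, baabbb, AX#) ⊢ (q_2, aabbb, X#) ⊢ (q_1, abbb, B#) ⊢ (q_0, bbb, #) ⊢ (q_1, bbb, AX#) ⊢ (q_2, bb, X#) ⊢ (q_3, b, #)
No transition for (q_3, b, top #); M blocks with input b remaining.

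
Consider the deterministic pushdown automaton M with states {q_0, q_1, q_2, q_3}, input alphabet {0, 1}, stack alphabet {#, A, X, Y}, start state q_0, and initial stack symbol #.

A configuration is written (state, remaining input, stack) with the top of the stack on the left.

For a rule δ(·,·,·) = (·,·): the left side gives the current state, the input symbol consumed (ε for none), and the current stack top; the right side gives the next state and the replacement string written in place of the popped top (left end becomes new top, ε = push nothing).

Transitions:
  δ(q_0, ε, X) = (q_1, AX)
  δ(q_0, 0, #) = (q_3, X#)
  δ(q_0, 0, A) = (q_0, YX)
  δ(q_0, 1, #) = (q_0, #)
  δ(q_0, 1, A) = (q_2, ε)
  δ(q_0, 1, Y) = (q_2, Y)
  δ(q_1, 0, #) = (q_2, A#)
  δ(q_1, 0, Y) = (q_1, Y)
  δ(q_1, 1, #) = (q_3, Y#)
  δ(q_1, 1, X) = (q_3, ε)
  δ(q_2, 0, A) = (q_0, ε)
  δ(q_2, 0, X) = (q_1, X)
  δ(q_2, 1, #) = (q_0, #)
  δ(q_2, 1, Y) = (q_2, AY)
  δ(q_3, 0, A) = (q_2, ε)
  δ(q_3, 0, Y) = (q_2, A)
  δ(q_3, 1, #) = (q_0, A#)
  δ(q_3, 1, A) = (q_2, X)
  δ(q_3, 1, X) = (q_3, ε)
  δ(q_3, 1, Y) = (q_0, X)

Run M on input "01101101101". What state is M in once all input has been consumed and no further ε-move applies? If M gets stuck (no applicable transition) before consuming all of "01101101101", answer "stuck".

q_2

(q_0, 01101101101, #)
  read 0, top #: go to q_3, push X# → (q_3, 1101101101, X#)
  read 1, top X: go to q_3, push ε → (q_3, 101101101, #)
  read 1, top #: go to q_0, push A# → (q_0, 01101101, A#)
  read 0, top A: go to q_0, push YX → (q_0, 1101101, YX#)
  read 1, top Y: go to q_2, push Y → (q_2, 101101, YX#)
  read 1, top Y: go to q_2, push AY → (q_2, 01101, AYX#)
  read 0, top A: go to q_0, push ε → (q_0, 1101, YX#)
  read 1, top Y: go to q_2, push Y → (q_2, 101, YX#)
  read 1, top Y: go to q_2, push AY → (q_2, 01, AYX#)
  read 0, top A: go to q_0, push ε → (q_0, 1, YX#)
  read 1, top Y: go to q_2, push Y → (q_2, ε, YX#)
All input consumed; M is in state q_2.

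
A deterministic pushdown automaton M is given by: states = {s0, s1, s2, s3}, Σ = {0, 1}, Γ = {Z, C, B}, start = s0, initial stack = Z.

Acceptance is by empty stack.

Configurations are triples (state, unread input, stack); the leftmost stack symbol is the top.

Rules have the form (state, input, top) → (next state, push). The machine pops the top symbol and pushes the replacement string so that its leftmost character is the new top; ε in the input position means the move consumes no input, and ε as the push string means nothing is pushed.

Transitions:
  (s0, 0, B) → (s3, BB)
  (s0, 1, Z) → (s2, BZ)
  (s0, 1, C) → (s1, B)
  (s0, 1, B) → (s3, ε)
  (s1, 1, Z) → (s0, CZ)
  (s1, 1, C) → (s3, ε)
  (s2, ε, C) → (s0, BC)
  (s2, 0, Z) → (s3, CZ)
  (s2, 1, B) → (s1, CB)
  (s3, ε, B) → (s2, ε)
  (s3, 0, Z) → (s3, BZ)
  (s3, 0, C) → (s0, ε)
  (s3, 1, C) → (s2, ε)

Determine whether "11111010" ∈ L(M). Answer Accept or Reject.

Reject

(s0, 11111010, Z)
  read 1, top Z: go to s2, push BZ → (s2, 1111010, BZ)
  read 1, top B: go to s1, push CB → (s1, 111010, CBZ)
  read 1, top C: go to s3, push ε → (s3, 11010, BZ)
  ε-move, top B: go to s2, push ε → (s2, 11010, Z)
No transition applies at (s2, 11010, Z); input not fully consumed.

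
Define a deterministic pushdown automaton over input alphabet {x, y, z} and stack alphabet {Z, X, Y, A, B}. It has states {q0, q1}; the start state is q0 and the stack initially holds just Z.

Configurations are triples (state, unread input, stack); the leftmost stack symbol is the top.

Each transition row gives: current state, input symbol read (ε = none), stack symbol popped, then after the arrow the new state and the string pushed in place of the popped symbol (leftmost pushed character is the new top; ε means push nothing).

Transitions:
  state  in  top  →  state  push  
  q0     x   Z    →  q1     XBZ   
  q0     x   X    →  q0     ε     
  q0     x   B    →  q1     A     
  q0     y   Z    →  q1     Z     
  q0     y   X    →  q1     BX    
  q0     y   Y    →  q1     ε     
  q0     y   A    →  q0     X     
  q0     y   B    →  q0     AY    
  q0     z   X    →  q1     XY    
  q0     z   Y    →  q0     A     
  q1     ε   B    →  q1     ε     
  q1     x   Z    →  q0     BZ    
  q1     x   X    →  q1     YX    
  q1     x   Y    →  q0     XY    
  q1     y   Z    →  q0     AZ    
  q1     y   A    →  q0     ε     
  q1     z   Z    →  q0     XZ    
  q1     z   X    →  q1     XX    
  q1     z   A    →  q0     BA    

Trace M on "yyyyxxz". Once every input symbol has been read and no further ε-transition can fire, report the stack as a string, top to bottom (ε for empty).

(q0, yyyyxxz, Z)
  read y, top Z: go to q1, push Z → (q1, yyyxxz, Z)
  read y, top Z: go to q0, push AZ → (q0, yyxxz, AZ)
  read y, top A: go to q0, push X → (q0, yxxz, XZ)
  read y, top X: go to q1, push BX → (q1, xxz, BXZ)
  ε-move, top B: go to q1, push ε → (q1, xxz, XZ)
  read x, top X: go to q1, push YX → (q1, xz, YXZ)
  read x, top Y: go to q0, push XY → (q0, z, XYXZ)
  read z, top X: go to q1, push XY → (q1, ε, XYYXZ)
All input consumed in state q1 with stack XYYXZ.

XYYXZ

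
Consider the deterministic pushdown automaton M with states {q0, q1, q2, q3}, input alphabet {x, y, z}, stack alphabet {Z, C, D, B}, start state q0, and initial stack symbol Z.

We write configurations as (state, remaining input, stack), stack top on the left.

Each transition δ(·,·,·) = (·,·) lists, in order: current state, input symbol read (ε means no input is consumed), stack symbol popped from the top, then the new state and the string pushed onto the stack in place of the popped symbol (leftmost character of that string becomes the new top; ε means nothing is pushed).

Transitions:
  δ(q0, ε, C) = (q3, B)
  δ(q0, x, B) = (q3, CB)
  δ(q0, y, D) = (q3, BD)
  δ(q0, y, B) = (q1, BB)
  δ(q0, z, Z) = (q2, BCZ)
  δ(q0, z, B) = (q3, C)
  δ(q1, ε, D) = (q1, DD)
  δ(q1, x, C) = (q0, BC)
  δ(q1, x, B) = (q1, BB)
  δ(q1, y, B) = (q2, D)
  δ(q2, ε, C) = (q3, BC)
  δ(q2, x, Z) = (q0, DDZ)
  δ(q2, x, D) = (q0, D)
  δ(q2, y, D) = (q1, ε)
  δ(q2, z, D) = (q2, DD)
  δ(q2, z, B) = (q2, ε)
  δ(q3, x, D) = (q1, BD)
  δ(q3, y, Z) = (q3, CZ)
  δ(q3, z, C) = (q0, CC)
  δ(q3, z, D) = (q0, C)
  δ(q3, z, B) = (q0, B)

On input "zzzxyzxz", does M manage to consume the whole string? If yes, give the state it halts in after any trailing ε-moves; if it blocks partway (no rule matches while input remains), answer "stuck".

(q0, zzzxyzxz, Z)
  read z, top Z: go to q2, push BCZ → (q2, zzxyzxz, BCZ)
  read z, top B: go to q2, push ε → (q2, zxyzxz, CZ)
  ε-move, top C: go to q3, push BC → (q3, zxyzxz, BCZ)
  read z, top B: go to q0, push B → (q0, xyzxz, BCZ)
  read x, top B: go to q3, push CB → (q3, yzxz, CBCZ)
No transition for (q3, y, top C); M blocks with input yzxz remaining.

stuck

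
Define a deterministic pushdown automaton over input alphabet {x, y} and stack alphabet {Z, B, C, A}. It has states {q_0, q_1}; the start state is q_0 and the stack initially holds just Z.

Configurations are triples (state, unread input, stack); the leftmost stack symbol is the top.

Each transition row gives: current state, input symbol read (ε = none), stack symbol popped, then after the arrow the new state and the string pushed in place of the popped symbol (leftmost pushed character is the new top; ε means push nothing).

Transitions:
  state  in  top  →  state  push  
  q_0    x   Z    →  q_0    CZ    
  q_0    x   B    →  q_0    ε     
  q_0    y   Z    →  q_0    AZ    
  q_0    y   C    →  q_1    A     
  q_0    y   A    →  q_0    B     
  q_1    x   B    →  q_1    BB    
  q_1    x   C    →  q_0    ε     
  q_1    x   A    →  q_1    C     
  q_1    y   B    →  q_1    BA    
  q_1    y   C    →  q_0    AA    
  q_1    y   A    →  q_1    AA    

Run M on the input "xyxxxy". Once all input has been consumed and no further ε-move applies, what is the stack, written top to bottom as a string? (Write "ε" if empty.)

(q_0, xyxxxy, Z) ⊢ (q_0, yxxxy, CZ) ⊢ (q_1, xxxy, AZ) ⊢ (q_1, xxy, CZ) ⊢ (q_0, xy, Z) ⊢ (q_0, y, CZ) ⊢ (q_1, ε, AZ)
All input consumed in state q_1 with stack AZ.

AZ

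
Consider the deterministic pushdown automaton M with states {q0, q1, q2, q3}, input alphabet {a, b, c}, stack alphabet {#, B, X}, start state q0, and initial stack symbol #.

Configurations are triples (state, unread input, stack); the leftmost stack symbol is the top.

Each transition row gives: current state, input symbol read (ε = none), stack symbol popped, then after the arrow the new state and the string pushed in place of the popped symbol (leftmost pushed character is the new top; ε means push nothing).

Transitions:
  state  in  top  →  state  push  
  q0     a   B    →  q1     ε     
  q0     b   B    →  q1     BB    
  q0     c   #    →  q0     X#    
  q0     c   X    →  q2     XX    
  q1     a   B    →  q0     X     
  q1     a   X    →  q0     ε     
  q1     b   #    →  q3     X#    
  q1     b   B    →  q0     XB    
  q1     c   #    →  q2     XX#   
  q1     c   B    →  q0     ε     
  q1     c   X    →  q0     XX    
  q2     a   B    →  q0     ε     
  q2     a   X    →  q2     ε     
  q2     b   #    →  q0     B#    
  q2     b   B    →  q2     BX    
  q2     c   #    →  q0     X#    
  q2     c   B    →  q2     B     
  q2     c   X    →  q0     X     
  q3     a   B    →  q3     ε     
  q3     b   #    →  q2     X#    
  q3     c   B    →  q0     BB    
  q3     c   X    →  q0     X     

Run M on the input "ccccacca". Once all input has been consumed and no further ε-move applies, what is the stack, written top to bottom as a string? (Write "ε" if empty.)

XX#

(q0, ccccacca, #)
  read c, top #: go to q0, push X# → (q0, cccacca, X#)
  read c, top X: go to q2, push XX → (q2, ccacca, XX#)
  read c, top X: go to q0, push X → (q0, cacca, XX#)
  read c, top X: go to q2, push XX → (q2, acca, XXX#)
  read a, top X: go to q2, push ε → (q2, cca, XX#)
  read c, top X: go to q0, push X → (q0, ca, XX#)
  read c, top X: go to q2, push XX → (q2, a, XXX#)
  read a, top X: go to q2, push ε → (q2, ε, XX#)
All input consumed in state q2 with stack XX#.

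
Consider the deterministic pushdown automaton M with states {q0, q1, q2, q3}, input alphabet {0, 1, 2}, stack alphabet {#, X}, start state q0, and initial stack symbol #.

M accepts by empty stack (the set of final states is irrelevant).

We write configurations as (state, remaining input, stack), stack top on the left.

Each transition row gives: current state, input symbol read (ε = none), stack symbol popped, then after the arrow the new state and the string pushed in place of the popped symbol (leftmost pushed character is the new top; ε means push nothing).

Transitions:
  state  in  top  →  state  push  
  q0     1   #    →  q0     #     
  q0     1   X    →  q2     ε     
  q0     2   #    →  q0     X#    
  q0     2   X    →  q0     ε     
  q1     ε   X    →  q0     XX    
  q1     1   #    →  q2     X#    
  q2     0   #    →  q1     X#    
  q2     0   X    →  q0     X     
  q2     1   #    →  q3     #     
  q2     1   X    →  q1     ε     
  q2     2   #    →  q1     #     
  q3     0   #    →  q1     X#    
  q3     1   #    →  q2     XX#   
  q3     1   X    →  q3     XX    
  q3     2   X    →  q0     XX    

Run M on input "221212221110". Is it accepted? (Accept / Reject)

Reject

(q0, 221212221110, #) ⊢ (q0, 21212221110, X#) ⊢ (q0, 1212221110, #) ⊢ (q0, 212221110, #) ⊢ (q0, 12221110, X#) ⊢ (q2, 2221110, #) ⊢ (q1, 221110, #)
No transition applies at (q1, 221110, #); input not fully consumed.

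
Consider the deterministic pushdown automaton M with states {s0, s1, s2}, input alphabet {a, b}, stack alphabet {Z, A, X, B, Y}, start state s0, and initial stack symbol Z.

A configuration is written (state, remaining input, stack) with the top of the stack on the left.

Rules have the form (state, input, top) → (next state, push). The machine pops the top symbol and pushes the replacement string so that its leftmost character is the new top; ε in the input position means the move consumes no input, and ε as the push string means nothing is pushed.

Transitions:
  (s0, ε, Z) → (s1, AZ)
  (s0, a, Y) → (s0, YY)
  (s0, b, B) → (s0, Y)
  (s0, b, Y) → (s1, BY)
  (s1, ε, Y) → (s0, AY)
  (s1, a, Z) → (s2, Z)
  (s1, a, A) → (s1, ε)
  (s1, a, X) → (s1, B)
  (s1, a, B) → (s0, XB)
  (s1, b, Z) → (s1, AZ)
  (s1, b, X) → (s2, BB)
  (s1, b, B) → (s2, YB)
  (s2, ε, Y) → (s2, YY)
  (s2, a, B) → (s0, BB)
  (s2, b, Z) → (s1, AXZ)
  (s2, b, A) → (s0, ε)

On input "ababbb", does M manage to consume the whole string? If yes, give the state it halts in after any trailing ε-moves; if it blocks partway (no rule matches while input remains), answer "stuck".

stuck

(s0, ababbb, Z)
  ε-move, top Z: go to s1, push AZ → (s1, ababbb, AZ)
  read a, top A: go to s1, push ε → (s1, babbb, Z)
  read b, top Z: go to s1, push AZ → (s1, abbb, AZ)
  read a, top A: go to s1, push ε → (s1, bbb, Z)
  read b, top Z: go to s1, push AZ → (s1, bb, AZ)
No transition for (s1, b, top A); M blocks with input bb remaining.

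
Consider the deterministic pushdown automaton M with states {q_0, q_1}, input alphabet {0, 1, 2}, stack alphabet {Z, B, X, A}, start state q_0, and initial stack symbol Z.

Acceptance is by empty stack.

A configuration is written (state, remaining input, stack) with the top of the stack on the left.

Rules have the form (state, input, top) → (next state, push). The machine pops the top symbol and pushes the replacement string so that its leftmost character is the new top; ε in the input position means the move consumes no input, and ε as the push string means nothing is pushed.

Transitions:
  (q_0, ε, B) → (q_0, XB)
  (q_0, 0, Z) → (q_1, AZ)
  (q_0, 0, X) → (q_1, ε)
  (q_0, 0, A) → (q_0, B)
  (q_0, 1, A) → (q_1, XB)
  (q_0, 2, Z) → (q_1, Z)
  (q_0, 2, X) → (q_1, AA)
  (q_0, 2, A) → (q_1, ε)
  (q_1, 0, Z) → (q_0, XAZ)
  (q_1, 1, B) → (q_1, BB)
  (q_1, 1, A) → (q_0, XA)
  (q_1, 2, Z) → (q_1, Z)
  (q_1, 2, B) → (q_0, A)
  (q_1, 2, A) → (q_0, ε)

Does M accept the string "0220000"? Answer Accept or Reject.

Reject

(q_0, 0220000, Z)
  read 0, top Z: go to q_1, push AZ → (q_1, 220000, AZ)
  read 2, top A: go to q_0, push ε → (q_0, 20000, Z)
  read 2, top Z: go to q_1, push Z → (q_1, 0000, Z)
  read 0, top Z: go to q_0, push XAZ → (q_0, 000, XAZ)
  read 0, top X: go to q_1, push ε → (q_1, 00, AZ)
No transition applies at (q_1, 00, AZ); input not fully consumed.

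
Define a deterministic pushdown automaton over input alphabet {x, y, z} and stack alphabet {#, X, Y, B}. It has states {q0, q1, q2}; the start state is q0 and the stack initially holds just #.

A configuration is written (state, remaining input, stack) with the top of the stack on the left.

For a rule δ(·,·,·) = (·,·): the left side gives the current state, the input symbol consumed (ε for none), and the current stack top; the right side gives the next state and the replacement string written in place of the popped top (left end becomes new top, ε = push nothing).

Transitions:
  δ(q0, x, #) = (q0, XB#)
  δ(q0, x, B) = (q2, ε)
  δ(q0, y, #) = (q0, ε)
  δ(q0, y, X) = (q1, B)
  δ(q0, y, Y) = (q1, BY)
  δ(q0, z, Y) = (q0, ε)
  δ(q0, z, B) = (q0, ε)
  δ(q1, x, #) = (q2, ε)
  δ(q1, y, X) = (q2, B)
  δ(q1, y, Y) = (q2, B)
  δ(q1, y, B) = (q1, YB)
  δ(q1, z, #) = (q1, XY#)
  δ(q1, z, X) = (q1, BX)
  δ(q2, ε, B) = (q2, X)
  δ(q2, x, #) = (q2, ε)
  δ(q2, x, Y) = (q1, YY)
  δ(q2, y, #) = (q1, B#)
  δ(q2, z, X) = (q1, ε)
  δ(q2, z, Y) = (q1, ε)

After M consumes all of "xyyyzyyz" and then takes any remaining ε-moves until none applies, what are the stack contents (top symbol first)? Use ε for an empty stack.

BB#

(q0, xyyyzyyz, #)
  read x, top #: go to q0, push XB# → (q0, yyyzyyz, XB#)
  read y, top X: go to q1, push B → (q1, yyzyyz, BB#)
  read y, top B: go to q1, push YB → (q1, yzyyz, YBB#)
  read y, top Y: go to q2, push B → (q2, zyyz, BBB#)
  ε-move, top B: go to q2, push X → (q2, zyyz, XBB#)
  read z, top X: go to q1, push ε → (q1, yyz, BB#)
  read y, top B: go to q1, push YB → (q1, yz, YBB#)
  read y, top Y: go to q2, push B → (q2, z, BBB#)
  ε-move, top B: go to q2, push X → (q2, z, XBB#)
  read z, top X: go to q1, push ε → (q1, ε, BB#)
All input consumed in state q1 with stack BB#.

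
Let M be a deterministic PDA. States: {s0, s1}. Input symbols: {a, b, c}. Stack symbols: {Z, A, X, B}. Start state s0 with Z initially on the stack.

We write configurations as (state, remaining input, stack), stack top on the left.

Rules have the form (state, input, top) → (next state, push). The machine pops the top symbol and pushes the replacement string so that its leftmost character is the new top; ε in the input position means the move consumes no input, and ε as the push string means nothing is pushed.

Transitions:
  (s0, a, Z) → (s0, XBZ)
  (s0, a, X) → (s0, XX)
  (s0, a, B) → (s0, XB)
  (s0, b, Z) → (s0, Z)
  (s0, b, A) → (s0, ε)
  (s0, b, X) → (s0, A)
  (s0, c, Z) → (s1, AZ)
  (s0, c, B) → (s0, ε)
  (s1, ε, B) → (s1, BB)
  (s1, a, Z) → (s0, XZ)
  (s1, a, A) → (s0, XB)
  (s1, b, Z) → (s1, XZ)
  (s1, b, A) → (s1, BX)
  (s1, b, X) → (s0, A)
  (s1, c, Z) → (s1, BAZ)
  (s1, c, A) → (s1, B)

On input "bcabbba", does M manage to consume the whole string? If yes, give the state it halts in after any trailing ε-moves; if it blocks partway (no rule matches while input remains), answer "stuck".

(s0, bcabbba, Z)
  read b, top Z: go to s0, push Z → (s0, cabbba, Z)
  read c, top Z: go to s1, push AZ → (s1, abbba, AZ)
  read a, top A: go to s0, push XB → (s0, bbba, XBZ)
  read b, top X: go to s0, push A → (s0, bba, ABZ)
  read b, top A: go to s0, push ε → (s0, ba, BZ)
No transition for (s0, b, top B); M blocks with input ba remaining.

stuck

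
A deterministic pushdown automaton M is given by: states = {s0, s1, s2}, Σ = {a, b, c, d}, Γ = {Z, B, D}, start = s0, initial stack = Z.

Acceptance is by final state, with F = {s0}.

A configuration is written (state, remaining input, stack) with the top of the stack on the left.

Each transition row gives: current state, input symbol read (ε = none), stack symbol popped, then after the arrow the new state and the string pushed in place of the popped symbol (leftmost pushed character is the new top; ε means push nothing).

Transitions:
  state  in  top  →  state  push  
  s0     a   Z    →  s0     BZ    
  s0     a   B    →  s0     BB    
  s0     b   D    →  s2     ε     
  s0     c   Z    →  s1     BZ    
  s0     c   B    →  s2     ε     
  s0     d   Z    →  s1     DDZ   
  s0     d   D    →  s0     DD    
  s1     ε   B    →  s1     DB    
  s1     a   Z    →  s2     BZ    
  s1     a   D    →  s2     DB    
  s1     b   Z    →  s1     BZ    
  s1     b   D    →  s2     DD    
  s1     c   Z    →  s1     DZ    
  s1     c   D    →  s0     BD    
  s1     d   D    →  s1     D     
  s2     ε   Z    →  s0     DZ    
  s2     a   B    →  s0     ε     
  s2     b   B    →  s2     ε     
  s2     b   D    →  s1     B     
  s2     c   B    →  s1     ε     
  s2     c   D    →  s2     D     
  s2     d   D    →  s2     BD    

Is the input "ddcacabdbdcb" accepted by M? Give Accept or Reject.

Reject

(s0, ddcacabdbdcb, Z) ⊢ (s1, dcacabdbdcb, DDZ) ⊢ (s1, cacabdbdcb, DDZ) ⊢ (s0, acabdbdcb, BDDZ) ⊢ (s0, cabdbdcb, BBDDZ) ⊢ (s2, abdbdcb, BDDZ) ⊢ (s0, bdbdcb, DDZ) ⊢ (s2, dbdcb, DZ) ⊢ (s2, bdcb, BDZ) ⊢ (s2, dcb, DZ) ⊢ (s2, cb, BDZ) ⊢ (s1, b, DZ) ⊢ (s2, ε, DDZ)
All input consumed; state s2 ∉ F and no further ε-move applies.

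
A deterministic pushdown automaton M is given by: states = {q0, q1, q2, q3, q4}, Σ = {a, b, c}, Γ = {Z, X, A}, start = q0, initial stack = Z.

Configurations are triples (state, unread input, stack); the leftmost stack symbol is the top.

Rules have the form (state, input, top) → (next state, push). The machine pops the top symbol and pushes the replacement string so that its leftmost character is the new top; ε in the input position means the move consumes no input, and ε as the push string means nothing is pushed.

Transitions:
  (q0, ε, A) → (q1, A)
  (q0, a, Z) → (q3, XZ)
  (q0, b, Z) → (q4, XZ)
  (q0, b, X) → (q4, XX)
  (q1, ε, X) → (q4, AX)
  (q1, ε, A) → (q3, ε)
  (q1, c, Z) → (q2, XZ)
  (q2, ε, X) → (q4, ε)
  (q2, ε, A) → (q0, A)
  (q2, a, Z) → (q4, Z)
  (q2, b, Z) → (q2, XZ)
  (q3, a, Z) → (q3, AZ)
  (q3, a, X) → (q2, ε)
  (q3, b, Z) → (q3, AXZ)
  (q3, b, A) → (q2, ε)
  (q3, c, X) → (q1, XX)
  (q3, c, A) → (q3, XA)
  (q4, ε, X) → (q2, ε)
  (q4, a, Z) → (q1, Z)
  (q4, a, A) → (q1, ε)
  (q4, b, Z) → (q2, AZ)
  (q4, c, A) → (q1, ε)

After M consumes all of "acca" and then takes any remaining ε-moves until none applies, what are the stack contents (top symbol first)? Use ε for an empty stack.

AXXZ

(q0, acca, Z)
  read a, top Z: go to q3, push XZ → (q3, cca, XZ)
  read c, top X: go to q1, push XX → (q1, ca, XXZ)
  ε-move, top X: go to q4, push AX → (q4, ca, AXXZ)
  read c, top A: go to q1, push ε → (q1, a, XXZ)
  ε-move, top X: go to q4, push AX → (q4, a, AXXZ)
  read a, top A: go to q1, push ε → (q1, ε, XXZ)
  ε-move, top X: go to q4, push AX → (q4, ε, AXXZ)
All input consumed in state q4 with stack AXXZ.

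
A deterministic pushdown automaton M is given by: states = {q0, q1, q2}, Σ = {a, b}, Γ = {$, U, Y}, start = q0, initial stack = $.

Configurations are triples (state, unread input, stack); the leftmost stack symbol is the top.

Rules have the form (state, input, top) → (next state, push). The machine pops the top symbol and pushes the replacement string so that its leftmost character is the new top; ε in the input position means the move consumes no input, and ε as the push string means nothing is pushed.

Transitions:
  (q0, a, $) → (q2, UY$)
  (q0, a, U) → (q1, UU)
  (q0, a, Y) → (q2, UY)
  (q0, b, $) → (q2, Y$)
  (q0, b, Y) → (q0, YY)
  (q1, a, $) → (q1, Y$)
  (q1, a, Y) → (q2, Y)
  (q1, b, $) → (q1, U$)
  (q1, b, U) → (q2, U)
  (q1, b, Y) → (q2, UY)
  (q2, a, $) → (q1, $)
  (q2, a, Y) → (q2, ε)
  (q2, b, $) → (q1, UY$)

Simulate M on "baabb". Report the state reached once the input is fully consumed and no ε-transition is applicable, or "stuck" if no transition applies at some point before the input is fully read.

q2

(q0, baabb, $) ⊢ (q2, aabb, Y$) ⊢ (q2, abb, $) ⊢ (q1, bb, $) ⊢ (q1, b, U$) ⊢ (q2, ε, U$)
All input consumed; M is in state q2.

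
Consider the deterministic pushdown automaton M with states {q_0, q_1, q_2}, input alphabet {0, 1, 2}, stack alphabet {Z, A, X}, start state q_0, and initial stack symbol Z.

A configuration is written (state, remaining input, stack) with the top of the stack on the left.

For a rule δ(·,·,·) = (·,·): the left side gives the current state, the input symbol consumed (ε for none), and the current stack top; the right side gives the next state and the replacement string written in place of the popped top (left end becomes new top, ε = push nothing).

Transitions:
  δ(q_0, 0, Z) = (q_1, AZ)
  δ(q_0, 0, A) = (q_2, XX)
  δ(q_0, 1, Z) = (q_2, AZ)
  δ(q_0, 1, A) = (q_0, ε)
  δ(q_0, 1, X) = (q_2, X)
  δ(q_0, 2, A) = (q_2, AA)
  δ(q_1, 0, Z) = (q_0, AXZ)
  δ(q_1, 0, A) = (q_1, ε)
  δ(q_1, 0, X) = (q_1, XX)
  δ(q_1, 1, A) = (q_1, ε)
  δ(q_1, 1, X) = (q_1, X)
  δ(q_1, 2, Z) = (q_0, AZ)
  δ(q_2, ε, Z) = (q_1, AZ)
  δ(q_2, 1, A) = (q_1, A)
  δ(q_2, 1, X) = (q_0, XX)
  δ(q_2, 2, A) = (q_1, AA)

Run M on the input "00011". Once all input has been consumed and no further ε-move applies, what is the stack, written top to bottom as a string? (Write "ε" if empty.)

XZ

(q_0, 00011, Z) ⊢ (q_1, 0011, AZ) ⊢ (q_1, 011, Z) ⊢ (q_0, 11, AXZ) ⊢ (q_0, 1, XZ) ⊢ (q_2, ε, XZ)
All input consumed in state q_2 with stack XZ.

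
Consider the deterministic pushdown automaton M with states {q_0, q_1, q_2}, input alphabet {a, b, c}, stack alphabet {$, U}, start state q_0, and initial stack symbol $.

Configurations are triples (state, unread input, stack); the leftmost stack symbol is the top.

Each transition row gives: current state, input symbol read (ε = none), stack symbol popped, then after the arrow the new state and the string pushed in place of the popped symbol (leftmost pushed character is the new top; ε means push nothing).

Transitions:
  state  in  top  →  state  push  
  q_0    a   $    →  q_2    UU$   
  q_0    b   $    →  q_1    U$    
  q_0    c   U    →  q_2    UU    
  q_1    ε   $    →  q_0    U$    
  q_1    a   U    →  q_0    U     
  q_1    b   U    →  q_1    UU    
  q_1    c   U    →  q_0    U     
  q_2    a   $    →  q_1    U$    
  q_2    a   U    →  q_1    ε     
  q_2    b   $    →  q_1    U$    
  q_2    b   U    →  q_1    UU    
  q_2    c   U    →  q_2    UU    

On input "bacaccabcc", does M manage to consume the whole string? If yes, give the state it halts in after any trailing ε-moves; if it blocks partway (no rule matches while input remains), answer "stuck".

q_2

(q_0, bacaccabcc, $)
  read b, top $: go to q_1, push U$ → (q_1, acaccabcc, U$)
  read a, top U: go to q_0, push U → (q_0, caccabcc, U$)
  read c, top U: go to q_2, push UU → (q_2, accabcc, UU$)
  read a, top U: go to q_1, push ε → (q_1, ccabcc, U$)
  read c, top U: go to q_0, push U → (q_0, cabcc, U$)
  read c, top U: go to q_2, push UU → (q_2, abcc, UU$)
  read a, top U: go to q_1, push ε → (q_1, bcc, U$)
  read b, top U: go to q_1, push UU → (q_1, cc, UU$)
  read c, top U: go to q_0, push U → (q_0, c, UU$)
  read c, top U: go to q_2, push UU → (q_2, ε, UUU$)
All input consumed; M is in state q_2.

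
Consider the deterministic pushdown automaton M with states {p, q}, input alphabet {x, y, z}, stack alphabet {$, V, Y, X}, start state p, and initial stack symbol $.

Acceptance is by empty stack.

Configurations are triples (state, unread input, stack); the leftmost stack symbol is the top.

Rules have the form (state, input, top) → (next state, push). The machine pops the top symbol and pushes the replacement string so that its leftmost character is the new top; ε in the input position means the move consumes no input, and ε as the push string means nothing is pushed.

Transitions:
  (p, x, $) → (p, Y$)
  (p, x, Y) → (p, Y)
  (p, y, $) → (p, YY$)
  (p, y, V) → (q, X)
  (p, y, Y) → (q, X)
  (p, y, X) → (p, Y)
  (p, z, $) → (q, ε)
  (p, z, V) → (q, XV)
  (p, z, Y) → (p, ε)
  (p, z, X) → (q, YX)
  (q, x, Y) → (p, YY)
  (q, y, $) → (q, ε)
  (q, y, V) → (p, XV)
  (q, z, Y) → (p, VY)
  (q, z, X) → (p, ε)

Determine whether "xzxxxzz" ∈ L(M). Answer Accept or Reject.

Accept

(p, xzxxxzz, $)
  read x, top $: go to p, push Y$ → (p, zxxxzz, Y$)
  read z, top Y: go to p, push ε → (p, xxxzz, $)
  read x, top $: go to p, push Y$ → (p, xxzz, Y$)
  read x, top Y: go to p, push Y → (p, xzz, Y$)
  read x, top Y: go to p, push Y → (p, zz, Y$)
  read z, top Y: go to p, push ε → (p, z, $)
  read z, top $: go to q, push ε → (q, ε, ε)
All input consumed and the stack is empty.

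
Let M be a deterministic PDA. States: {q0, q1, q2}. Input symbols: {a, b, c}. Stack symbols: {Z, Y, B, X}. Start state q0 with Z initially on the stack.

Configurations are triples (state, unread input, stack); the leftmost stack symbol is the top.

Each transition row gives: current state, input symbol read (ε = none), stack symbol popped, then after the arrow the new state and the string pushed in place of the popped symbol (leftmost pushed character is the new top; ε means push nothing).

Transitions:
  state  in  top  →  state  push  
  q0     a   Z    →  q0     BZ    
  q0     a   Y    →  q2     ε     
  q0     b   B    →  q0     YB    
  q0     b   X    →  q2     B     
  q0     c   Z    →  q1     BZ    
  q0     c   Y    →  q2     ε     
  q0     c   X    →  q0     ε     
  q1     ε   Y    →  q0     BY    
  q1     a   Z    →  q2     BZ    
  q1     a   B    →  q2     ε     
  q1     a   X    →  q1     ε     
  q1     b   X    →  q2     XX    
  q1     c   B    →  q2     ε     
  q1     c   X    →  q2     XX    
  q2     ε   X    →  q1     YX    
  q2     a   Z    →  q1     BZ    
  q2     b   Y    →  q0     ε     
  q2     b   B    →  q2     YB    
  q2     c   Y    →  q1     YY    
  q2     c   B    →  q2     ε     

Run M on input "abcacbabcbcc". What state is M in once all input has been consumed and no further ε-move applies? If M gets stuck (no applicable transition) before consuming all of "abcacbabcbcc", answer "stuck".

(q0, abcacbabcbcc, Z) ⊢ (q0, bcacbabcbcc, BZ) ⊢ (q0, cacbabcbcc, YBZ) ⊢ (q2, acbabcbcc, BZ)
No transition for (q2, a, top B); M blocks with input acbabcbcc remaining.

stuck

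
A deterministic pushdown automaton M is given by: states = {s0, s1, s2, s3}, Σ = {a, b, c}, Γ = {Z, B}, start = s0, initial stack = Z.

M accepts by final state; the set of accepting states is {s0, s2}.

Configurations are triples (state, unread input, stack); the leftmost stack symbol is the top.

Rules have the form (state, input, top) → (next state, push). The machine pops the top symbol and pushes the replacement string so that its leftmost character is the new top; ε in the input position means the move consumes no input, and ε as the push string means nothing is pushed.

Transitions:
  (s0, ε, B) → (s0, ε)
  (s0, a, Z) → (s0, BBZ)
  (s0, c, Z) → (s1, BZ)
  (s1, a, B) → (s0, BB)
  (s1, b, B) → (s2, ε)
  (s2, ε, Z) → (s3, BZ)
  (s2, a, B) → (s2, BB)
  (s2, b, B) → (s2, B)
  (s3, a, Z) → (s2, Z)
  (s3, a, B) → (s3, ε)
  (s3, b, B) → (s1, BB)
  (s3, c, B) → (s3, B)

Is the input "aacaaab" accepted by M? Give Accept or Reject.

(s0, aacaaab, Z) ⊢ (s0, acaaab, BBZ) ⊢ (s0, acaaab, BZ) ⊢ (s0, acaaab, Z) ⊢ (s0, caaab, BBZ) ⊢ (s0, caaab, BZ) ⊢ (s0, caaab, Z) ⊢ (s1, aaab, BZ) ⊢ (s0, aab, BBZ) ⊢ (s0, aab, BZ) ⊢ (s0, aab, Z) ⊢ (s0, ab, BBZ) ⊢ (s0, ab, BZ) ⊢ (s0, ab, Z) ⊢ (s0, b, BBZ) ⊢ (s0, b, BZ) ⊢ (s0, b, Z)
No transition applies at (s0, b, Z); input not fully consumed.

Reject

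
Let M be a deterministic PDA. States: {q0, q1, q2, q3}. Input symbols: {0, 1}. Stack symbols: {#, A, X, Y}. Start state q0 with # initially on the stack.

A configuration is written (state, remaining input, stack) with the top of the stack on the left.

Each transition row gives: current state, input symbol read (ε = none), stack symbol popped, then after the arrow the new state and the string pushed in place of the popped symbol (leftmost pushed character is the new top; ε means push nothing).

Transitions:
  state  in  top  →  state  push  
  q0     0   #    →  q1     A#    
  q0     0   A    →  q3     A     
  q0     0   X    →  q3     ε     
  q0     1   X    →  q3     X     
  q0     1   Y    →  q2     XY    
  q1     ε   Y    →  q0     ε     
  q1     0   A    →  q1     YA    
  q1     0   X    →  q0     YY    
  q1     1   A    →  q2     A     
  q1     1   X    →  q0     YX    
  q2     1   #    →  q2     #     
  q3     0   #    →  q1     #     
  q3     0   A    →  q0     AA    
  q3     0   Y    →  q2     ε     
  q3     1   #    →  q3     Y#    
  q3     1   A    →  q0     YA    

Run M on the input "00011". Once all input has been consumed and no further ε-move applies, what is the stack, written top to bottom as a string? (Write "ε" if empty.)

XYA#

(q0, 00011, #)
  read 0, top #: go to q1, push A# → (q1, 0011, A#)
  read 0, top A: go to q1, push YA → (q1, 011, YA#)
  ε-move, top Y: go to q0, push ε → (q0, 011, A#)
  read 0, top A: go to q3, push A → (q3, 11, A#)
  read 1, top A: go to q0, push YA → (q0, 1, YA#)
  read 1, top Y: go to q2, push XY → (q2, ε, XYA#)
All input consumed in state q2 with stack XYA#.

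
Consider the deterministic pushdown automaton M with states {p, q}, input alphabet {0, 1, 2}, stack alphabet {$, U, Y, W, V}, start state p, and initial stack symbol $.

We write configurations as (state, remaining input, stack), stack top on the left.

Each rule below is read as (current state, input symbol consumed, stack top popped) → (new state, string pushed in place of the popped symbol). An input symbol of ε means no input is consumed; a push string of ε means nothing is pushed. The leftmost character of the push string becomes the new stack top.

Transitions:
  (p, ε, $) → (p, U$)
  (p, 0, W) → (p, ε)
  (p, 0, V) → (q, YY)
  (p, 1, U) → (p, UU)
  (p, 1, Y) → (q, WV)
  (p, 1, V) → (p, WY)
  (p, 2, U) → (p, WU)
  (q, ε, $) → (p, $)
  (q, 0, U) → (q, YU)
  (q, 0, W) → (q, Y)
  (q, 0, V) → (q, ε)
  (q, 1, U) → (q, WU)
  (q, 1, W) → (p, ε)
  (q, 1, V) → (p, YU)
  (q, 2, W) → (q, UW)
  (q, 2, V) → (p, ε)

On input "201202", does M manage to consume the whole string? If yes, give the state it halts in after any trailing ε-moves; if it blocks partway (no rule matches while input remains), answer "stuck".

(p, 201202, $)
  ε-move, top $: go to p, push U$ → (p, 201202, U$)
  read 2, top U: go to p, push WU → (p, 01202, WU$)
  read 0, top W: go to p, push ε → (p, 1202, U$)
  read 1, top U: go to p, push UU → (p, 202, UU$)
  read 2, top U: go to p, push WU → (p, 02, WUU$)
  read 0, top W: go to p, push ε → (p, 2, UU$)
  read 2, top U: go to p, push WU → (p, ε, WUU$)
All input consumed; M is in state p.

p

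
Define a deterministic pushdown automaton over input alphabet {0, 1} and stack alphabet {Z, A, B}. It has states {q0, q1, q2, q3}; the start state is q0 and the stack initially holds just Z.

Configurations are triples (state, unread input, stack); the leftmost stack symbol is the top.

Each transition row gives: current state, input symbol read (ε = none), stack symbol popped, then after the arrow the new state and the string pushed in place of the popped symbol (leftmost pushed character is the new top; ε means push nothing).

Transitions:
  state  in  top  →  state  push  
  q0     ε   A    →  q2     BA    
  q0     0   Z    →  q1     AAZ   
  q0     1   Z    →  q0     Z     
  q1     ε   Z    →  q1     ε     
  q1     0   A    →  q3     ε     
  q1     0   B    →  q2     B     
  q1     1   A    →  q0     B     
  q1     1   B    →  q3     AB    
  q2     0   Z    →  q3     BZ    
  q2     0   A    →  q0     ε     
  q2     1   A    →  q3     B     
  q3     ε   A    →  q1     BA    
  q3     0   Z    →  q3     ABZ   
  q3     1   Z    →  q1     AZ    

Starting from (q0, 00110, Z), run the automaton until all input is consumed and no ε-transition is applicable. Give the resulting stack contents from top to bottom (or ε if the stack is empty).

(q0, 00110, Z)
  read 0, top Z: go to q1, push AAZ → (q1, 0110, AAZ)
  read 0, top A: go to q3, push ε → (q3, 110, AZ)
  ε-move, top A: go to q1, push BA → (q1, 110, BAZ)
  read 1, top B: go to q3, push AB → (q3, 10, ABAZ)
  ε-move, top A: go to q1, push BA → (q1, 10, BABAZ)
  read 1, top B: go to q3, push AB → (q3, 0, ABABAZ)
  ε-move, top A: go to q1, push BA → (q1, 0, BABABAZ)
  read 0, top B: go to q2, push B → (q2, ε, BABABAZ)
All input consumed in state q2 with stack BABABAZ.

BABABAZ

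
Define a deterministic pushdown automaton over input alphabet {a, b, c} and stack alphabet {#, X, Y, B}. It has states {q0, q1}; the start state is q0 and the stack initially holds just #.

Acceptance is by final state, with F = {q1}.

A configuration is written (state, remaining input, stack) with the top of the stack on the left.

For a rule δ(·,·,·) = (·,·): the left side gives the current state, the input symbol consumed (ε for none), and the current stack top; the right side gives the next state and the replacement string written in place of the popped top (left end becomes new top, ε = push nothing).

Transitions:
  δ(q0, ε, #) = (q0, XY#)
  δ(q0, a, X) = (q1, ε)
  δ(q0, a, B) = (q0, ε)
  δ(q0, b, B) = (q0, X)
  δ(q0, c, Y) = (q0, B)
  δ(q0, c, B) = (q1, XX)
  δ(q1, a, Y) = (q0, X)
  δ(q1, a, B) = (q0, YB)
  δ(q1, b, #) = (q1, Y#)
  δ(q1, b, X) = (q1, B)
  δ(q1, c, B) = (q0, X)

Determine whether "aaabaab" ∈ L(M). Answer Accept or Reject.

(q0, aaabaab, #) ⊢ (q0, aaabaab, XY#) ⊢ (q1, aabaab, Y#) ⊢ (q0, abaab, X#) ⊢ (q1, baab, #) ⊢ (q1, aab, Y#) ⊢ (q0, ab, X#) ⊢ (q1, b, #) ⊢ (q1, ε, Y#)
All input consumed; state q1 ∈ F.

Accept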